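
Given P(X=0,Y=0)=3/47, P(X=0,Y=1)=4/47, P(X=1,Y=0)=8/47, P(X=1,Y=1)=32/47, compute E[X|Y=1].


P(Y=1) = 36/47
E[X|Y=1] = (0*4 + 1*32)/36 = 32/36 = 8/9

8/9


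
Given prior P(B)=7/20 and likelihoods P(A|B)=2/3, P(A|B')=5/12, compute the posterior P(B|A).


P(A) = P(A|B)P(B) + P(A|B')P(B') = 2/3*7/20 + 5/12*13/20 = 121/240
P(B|A) = P(A|B)P(B)/P(A) = (7/30)/(121/240) = 56/121

56/121


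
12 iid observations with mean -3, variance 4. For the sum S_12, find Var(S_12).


By independence, Var(S_n) = n*Var(X_1) = 12*4 = 48

48


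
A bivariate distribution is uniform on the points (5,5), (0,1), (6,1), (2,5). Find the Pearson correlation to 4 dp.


Cov(X,Y) = 0.5000, Var(X) = 5.6875, Var(Y) = 4.0000
rho = Cov/(sqrt(VarX)*sqrt(VarY)) = 0.1048

0.1048


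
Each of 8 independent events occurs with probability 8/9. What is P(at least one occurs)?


P(at least one) = 1 - P(none)
P(none) = (1 - 8/9)^8 = (1/9)^8 = 1/43046721
P(at least one) = 1 - 1/43046721 = 43046720/43046721

43046720/43046721


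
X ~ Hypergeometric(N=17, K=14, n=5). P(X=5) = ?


P(X=5) = C(14,5)*C(3,0) / C(17,5)
= 2002*1 / 6188
= 2002/6188 = 11/34

11/34


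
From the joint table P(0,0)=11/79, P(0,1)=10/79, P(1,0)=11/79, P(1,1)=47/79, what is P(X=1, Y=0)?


Read from table: P(X=1, Y=0) = 11/79

11/79


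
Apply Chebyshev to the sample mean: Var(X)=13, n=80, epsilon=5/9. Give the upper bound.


Var(Xbar) = Var(X)/n = 13/80
Chebyshev: P(|Xbar-mu| >= 5/9) <= Var(Xbar)/(5/9)^2 = (13/80)/(25/81) = 1053/2000

1053/2000


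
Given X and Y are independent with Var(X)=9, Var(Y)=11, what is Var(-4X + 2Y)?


Independence => Cov(X,Y)=0
Var(-4X + 2Y) = (-4)^2*Var(X) + 2^2*Var(Y)
= 16*9 + 4*11 = 188

188


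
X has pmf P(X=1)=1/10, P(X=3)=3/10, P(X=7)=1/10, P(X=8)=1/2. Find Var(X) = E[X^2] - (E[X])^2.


E[X] = 57/10, E[X^2] = 397/10
Var(X) = E[X^2] - (E[X])^2 = 397/10 - (57/10)^2 = 721/100

721/100


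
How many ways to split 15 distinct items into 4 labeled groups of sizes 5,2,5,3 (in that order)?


15! = 1307674368000
Denominator: 5!=120 * 2!=2 * 5!=120 * 3!=6
Coefficient = 1307674368000 / 172800 = 7567560

7567560


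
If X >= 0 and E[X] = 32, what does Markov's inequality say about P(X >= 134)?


Markov: P(X >= a) <= E[X]/a
P(X >= 134) <= 32/134 = 16/67

16/67


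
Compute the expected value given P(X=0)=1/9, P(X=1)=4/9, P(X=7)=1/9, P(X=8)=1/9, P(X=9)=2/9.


E[X] = sum(x * P(x))
= 0*1/9 + 1*4/9 + 7*1/9 + 8*1/9 + 9*2/9
= 37/9

37/9


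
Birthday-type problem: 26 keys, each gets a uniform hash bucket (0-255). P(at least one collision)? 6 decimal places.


P(all different) = prod((256-i)/256 for i=0..25) = 0.268765
P(at least one match) = 1 - 0.268765 = 0.731235

0.731235


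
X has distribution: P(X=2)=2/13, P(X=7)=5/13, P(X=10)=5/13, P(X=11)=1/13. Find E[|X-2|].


E[|X-2|] = sum(g(x)*P(x))
= 0*2/13 + 5*5/13 + 8*5/13 + 9*1/13
= 74/13

74/13


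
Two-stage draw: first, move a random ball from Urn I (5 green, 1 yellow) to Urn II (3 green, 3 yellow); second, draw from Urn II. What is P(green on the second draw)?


P(transfer green) = 5/6; P(transfer yellow) = 1/6
If green transferred: Urn II has 4 green of 7, so P(green|green moved) = 4/7
If yellow transferred: Urn II has 3 green of 7, so P(green|yellow moved) = 3/7
By total probability: P(green) = 5/6*4/7 + 1/6*3/7 = 23/42

23/42


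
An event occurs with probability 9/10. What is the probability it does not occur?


P(A') = 1 - P(A) = 1 - 9/10 = 1/10

1/10


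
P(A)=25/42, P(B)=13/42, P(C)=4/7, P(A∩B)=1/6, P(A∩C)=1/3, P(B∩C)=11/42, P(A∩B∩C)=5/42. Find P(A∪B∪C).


P(A∪B∪C) = P(A)+P(B)+P(C) - P(AB)-P(AC)-P(BC) + P(ABC)
= 25/42+13/42+4/7 - 1/6-1/3-11/42 + 5/42
= 5/6

5/6


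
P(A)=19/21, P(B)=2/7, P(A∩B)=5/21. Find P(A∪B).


P(A∪B) = P(A) + P(B) - P(A∩B)
= 19/21 + 2/7 - 5/21 = 20/21

20/21


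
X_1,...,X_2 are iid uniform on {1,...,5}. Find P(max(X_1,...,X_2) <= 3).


P(max <= 3) = P(all X_i <= 3) = (P(X_1 <= 3))^2
= (3/5)^2 = 9/25

9/25


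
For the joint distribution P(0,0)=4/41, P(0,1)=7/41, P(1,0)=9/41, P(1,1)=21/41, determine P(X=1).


P(X=1) = P(1,0)+P(1,1) = 9/41 + 21/41 = 30/41

30/41


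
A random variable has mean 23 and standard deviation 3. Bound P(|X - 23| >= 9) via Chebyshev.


k = 9/3 = 3
Chebyshev: P(|X-mu| >= k*sigma) <= 1/k^2 = 1/3^2 = 1/9

1/9


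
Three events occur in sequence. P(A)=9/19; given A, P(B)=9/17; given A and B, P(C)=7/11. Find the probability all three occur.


P(A∩B∩C) = P(A) * P(B|A) * P(C|A∩B)
= 9/19 * 9/17 * 7/11
= 81/323 * 7/11 = 567/3553

567/3553


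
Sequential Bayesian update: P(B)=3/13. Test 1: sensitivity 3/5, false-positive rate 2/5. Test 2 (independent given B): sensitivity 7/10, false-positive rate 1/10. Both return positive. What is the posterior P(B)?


After test 1: P(+) = 3/5*3/13 + 2/5*10/13 = 29/65
P(B|+) = (9/65)/(29/65) = 9/29
After test 2 (use post1 as new prior): P(+) = 7/10*9/29 + 1/10*20/29 = 83/290
P(B|+,+) = (63/290)/(83/290) = 63/83

63/83


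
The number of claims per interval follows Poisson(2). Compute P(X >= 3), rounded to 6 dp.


P(X>=3) = 1 - P(X<=2) = 1 - (e^(-2)*2^0/0! + e^(-2)*2^1/1! + e^(-2)*2^2/2!)
≈ 1 - (0.1353352832 + 0.2706705665 + 0.2706705665)
= 1 - 0.6766764162 = 0.3233235838
≈ 0.323324

0.323324


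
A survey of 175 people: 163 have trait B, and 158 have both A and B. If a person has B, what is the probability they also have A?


P(A|B) = P(A∩B)/P(B) = (158/175)/(163/175) = 158/163

158/163


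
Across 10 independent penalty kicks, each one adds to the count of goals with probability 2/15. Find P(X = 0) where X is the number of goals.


P(X=0) = C(10,0) * p^0 * (1-p)^10
= 1 * 1 * 137858491849/576650390625
= 137858491849/576650390625

137858491849/576650390625


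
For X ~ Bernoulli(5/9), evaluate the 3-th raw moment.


For Bernoulli: X in {0,1}
E[X^3] = 0^3*(1-5/9) + 1^3*5/9 = 5/9

5/9


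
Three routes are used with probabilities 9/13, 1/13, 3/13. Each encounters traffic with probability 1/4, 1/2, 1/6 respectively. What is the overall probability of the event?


P(A) = P(A|B1)P(B1) + P(A|B2)P(B2) + P(A|B3)P(B3)
= 1/4*9/13 + 1/2*1/13 + 1/6*3/13
= 9/52 + 1/26 + 1/26 = 1/4

1/4


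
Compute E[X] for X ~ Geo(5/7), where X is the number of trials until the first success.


For geometric (trials until first success), E[X] = 1/p = 1/(5/7) = 7/5

7/5


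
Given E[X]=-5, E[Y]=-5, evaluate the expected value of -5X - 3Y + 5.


E[-5X - 3Y + 5] = -5*E[X] - 3*E[Y] + 5
= (-5)*(-5) + (-3)*(-5) + (5)
= 25 + 15 + 5 = 45

45


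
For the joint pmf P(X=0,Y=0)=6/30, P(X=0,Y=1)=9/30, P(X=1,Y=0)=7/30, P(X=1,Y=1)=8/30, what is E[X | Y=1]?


P(Y=1) = 17/30
E[X|Y=1] = (0*9 + 1*8)/17 = 8/17

8/17


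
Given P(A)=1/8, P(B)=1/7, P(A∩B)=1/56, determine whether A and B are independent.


P(A)*P(B) = 1/8*1/7 = 1/56
P(A∩B) = 1/56, which equals P(A)P(B), so independent

Yes, A and B are independent


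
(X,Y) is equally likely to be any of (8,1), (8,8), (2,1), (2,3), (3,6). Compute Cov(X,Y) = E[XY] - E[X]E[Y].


E[X]=23/5, E[Y]=19/5, E[XY]=98/5
Cov(X,Y) = E[XY] - E[X]E[Y] = 98/5 - 23/5*19/5 = 53/25

53/25


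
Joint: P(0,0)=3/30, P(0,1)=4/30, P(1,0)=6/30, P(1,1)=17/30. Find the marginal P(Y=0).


P(Y=0) = P(0,0)+P(1,0) = 3/30 + 6/30 = 9/30 = 3/10

3/10


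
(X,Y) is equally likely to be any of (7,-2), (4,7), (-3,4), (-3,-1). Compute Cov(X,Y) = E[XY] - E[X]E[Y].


E[X]=5/4, E[Y]=2, E[XY]=5/4
Cov(X,Y) = E[XY] - E[X]E[Y] = 5/4 - 5/4*2 = -5/4

-5/4


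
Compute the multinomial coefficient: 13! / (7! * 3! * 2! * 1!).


13! = 6227020800
Denominator: 7!=5040 * 3!=6 * 2!=2 * 1!=1
Coefficient = 6227020800 / 60480 = 102960

102960


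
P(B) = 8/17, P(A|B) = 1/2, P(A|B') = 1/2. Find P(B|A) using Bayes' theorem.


P(A) = P(A|B)P(B) + P(A|B')P(B') = 1/2*8/17 + 1/2*9/17 = 1/2
P(B|A) = P(A|B)P(B)/P(A) = (4/17)/(1/2) = 8/17

8/17


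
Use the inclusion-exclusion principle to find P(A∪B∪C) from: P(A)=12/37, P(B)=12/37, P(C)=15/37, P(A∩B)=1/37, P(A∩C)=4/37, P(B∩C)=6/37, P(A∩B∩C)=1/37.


P(A∪B∪C) = P(A)+P(B)+P(C) - P(AB)-P(AC)-P(BC) + P(ABC)
= 12/37+12/37+15/37 - 1/37-4/37-6/37 + 1/37
= 29/37

29/37


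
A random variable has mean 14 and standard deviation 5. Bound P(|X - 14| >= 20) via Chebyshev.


k = 20/5 = 4
Chebyshev: P(|X-mu| >= k*sigma) <= 1/k^2 = 1/4^2 = 1/16

1/16


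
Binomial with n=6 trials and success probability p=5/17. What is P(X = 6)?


P(X=6) = C(6,6) * p^6 * (1-p)^0
= 1 * 15625/24137569 * 1
= 15625/24137569

15625/24137569


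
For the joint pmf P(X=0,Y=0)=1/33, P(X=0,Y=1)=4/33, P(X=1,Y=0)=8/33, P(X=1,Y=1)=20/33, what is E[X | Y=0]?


P(Y=0) = 9/33
E[X|Y=0] = (0*1 + 1*8)/9 = 8/9

8/9


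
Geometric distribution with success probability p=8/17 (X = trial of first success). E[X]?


For geometric (trials until first success), E[X] = 1/p = 1/(8/17) = 17/8

17/8


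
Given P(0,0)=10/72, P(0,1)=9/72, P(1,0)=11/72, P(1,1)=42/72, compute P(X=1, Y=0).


Read from table: P(X=1, Y=0) = 11/72

11/72


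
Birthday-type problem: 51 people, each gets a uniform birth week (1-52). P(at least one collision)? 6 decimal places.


P(all different) = prod((52-i)/52 for i=0..50) = 0.000000
P(at least one match) = 1 - 0.000000 = 1.000000

1.000000


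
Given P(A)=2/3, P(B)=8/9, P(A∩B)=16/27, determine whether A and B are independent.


P(A)*P(B) = 2/3*8/9 = 16/27
P(A∩B) = 16/27, which equals P(A)P(B), so independent

Yes, A and B are independent


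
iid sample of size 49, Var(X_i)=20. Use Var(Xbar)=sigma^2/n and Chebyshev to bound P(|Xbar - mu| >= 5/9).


Var(Xbar) = Var(X)/n = 20/49
Chebyshev: P(|Xbar-mu| >= 5/9) <= Var(Xbar)/(5/9)^2 = (20/49)/(25/81) = 324/245
Bound exceeds 1, so trivial bound: 1

1


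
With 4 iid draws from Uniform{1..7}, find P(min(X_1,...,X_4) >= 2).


P(min >= 2) = P(all X_i >= 2) = (P(X_1 >= 2))^4
= (6/7)^4 = 1296/2401

1296/2401


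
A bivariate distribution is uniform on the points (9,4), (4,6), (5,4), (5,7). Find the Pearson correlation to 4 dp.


Cov(X,Y) = -1.4375, Var(X) = 3.6875, Var(Y) = 1.6875
rho = Cov/(sqrt(VarX)*sqrt(VarY)) = -0.5763

-0.5763


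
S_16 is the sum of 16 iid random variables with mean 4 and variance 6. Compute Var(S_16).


By independence, Var(S_n) = n*Var(X_1) = 16*6 = 96

96


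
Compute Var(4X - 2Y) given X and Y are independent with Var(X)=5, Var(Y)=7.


Independence => Cov(X,Y)=0
Var(4X - 2Y) = 4^2*Var(X) + (-2)^2*Var(Y)
= 16*5 + 4*7 = 108

108


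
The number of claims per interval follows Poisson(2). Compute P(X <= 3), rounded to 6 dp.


P(X<=3) = e^(-2)*2^0/0! + e^(-2)*2^1/1! + e^(-2)*2^2/2! + e^(-2)*2^3/3!
≈ 0.1353352832 + 0.2706705665 + 0.2706705665 + 0.1804470443
= 0.8571234605
≈ 0.857123

0.857123


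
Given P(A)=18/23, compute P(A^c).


P(A') = 1 - P(A) = 1 - 18/23 = 5/23

5/23


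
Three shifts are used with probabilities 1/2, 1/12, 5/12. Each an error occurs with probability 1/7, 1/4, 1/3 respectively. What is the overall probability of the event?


P(A) = P(A|B1)P(B1) + P(A|B2)P(B2) + P(A|B3)P(B3)
= 1/7*1/2 + 1/4*1/12 + 1/3*5/12
= 1/14 + 1/48 + 5/36 = 233/1008

233/1008


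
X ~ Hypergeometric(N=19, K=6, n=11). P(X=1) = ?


P(X=1) = C(6,1)*C(13,10) / C(19,11)
= 6*286 / 75582
= 1716/75582 = 22/969

22/969


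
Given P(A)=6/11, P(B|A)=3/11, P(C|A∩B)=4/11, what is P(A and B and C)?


P(A∩B∩C) = P(A) * P(B|A) * P(C|A∩B)
= 6/11 * 3/11 * 4/11
= 18/121 * 4/11 = 72/1331

72/1331


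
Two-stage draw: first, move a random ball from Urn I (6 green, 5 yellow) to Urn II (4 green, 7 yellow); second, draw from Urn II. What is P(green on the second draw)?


P(transfer green) = 6/11; P(transfer yellow) = 5/11
If green transferred: Urn II has 5 green of 12, so P(green|green moved) = 5/12
If yellow transferred: Urn II has 4 green of 12, so P(green|yellow moved) = 1/3
By total probability: P(green) = 6/11*5/12 + 5/11*1/3 = 25/66

25/66


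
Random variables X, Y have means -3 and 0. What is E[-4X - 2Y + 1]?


E[-4X - 2Y + 1] = -4*E[X] - 2*E[Y] + 1
= (-4)*(-3) + (-2)*(0) + (1)
= 12 + 0 + 1 = 13

13


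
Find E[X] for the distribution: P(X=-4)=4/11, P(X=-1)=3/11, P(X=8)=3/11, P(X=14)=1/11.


E[X] = sum(x * P(x))
= -4*4/11 - 1*3/11 + 8*3/11 + 14*1/11
= 19/11

19/11


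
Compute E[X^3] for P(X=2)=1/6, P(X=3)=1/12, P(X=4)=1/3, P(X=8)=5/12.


E[X^3] = sum(g(x)*P(x))
= 8*1/6 + 27*1/12 + 64*1/3 + 512*5/12
= 953/4

953/4


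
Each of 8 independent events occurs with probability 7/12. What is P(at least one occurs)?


P(at least one) = 1 - P(none)
P(none) = (1 - 7/12)^8 = (5/12)^8 = 390625/429981696
P(at least one) = 1 - 390625/429981696 = 429591071/429981696

429591071/429981696


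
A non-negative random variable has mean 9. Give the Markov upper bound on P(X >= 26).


Markov: P(X >= a) <= E[X]/a
P(X >= 26) <= 9/26

9/26


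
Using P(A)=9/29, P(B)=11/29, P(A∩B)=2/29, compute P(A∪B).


P(A∪B) = P(A) + P(B) - P(A∩B)
= 9/29 + 11/29 - 2/29 = 18/29

18/29


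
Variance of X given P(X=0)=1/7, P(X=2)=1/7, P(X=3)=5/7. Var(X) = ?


E[X] = 17/7, E[X^2] = 7
Var(X) = E[X^2] - (E[X])^2 = 7 - (17/7)^2 = 54/49

54/49


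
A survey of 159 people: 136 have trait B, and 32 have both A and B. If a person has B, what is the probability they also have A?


P(A|B) = P(A∩B)/P(B) = (32/159)/(136/159) = 32/136 = 4/17

4/17


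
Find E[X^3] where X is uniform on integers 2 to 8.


E[X^3] = (1/7) * sum(x^3 for x=2..8)
= 1295/7 = 185

185


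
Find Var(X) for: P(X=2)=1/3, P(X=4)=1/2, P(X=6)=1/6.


E[X] = 11/3, E[X^2] = 46/3
Var(X) = E[X^2] - (E[X])^2 = 46/3 - (11/3)^2 = 17/9

17/9


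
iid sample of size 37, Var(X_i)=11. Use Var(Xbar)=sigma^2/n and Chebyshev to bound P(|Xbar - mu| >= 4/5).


Var(Xbar) = Var(X)/n = 11/37
Chebyshev: P(|Xbar-mu| >= 4/5) <= Var(Xbar)/(4/5)^2 = (11/37)/(16/25) = 275/592

275/592


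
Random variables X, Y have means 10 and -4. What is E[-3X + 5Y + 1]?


E[-3X + 5Y + 1] = -3*E[X] + 5*E[Y] + 1
= (-3)*(10) + (5)*(-4) + (1)
= -30 - 20 + 1 = -49

-49


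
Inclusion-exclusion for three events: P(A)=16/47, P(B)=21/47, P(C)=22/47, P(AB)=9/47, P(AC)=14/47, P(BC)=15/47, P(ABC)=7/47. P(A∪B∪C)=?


P(A∪B∪C) = P(A)+P(B)+P(C) - P(AB)-P(AC)-P(BC) + P(ABC)
= 16/47+21/47+22/47 - 9/47-14/47-15/47 + 7/47
= 28/47

28/47


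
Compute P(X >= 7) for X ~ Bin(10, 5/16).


P(X>=7) = P(X=7) + P(X=8) + P(X=9) + P(X=10)
= 1559765625/137438953472 + 2126953125/1099511627776 + 107421875/549755813888 + 9765625/1099511627776
= 3707421875/274877906944

3707421875/274877906944


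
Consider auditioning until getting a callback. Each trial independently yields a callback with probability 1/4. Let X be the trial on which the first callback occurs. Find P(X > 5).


P(X > 5) = P(first 5 trials all fail) = (1-p)^5 = (3/4)^5 = 243/1024

243/1024


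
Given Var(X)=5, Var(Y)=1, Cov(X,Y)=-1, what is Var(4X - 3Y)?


Var(4X - 3Y) = 4^2*Var(X) + (-3)^2*Var(Y) + 2*4*(-3)*Cov(X,Y)
= 16*5 + 9*1 - 24*(-1)
= 80 + 9 + 24 = 113

113


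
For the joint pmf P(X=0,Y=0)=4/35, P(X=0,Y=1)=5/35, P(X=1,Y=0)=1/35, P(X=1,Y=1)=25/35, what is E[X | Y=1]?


P(Y=1) = 30/35
E[X|Y=1] = (0*5 + 1*25)/30 = 25/30 = 5/6

5/6


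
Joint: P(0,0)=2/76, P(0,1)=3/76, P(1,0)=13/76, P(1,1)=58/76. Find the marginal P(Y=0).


P(Y=0) = P(0,0)+P(1,0) = 2/76 + 13/76 = 15/76

15/76


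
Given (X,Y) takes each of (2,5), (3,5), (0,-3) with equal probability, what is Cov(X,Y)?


E[X]=5/3, E[Y]=7/3, E[XY]=25/3
Cov(X,Y) = E[XY] - E[X]E[Y] = 25/3 - 5/3*7/3 = 40/9

40/9


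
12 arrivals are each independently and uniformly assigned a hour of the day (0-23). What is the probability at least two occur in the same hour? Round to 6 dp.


P(all different) = prod((24-i)/24 for i=0..11) = 0.035468
P(at least one match) = 1 - 0.035468 = 0.964532

0.964532


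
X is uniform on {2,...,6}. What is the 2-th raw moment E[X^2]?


E[X^2] = (1/5) * sum(x^2 for x=2..6)
= 90/5 = 18

18


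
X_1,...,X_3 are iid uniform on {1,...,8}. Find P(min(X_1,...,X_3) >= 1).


P(min >= 1) = P(all X_i >= 1) = (P(X_1 >= 1))^3
= (8/8)^3 = 1^3 = 1

1


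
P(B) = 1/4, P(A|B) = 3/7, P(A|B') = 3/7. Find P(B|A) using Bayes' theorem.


P(A) = P(A|B)P(B) + P(A|B')P(B') = 3/7*1/4 + 3/7*3/4 = 3/7
P(B|A) = P(A|B)P(B)/P(A) = (3/28)/(3/7) = 1/4

1/4


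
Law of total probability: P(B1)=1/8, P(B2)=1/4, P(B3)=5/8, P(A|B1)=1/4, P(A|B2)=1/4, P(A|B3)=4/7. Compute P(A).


P(A) = P(A|B1)P(B1) + P(A|B2)P(B2) + P(A|B3)P(B3)
= 1/4*1/8 + 1/4*1/4 + 4/7*5/8
= 1/32 + 1/16 + 5/14 = 101/224

101/224


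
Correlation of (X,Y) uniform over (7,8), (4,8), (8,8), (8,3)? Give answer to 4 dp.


Cov(X,Y) = -1.5625, Var(X) = 2.6875, Var(Y) = 4.6875
rho = Cov/(sqrt(VarX)*sqrt(VarY)) = -0.4402

-0.4402


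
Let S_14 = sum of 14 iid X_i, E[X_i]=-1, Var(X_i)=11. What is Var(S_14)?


By independence, Var(S_n) = n*Var(X_1) = 14*11 = 154

154


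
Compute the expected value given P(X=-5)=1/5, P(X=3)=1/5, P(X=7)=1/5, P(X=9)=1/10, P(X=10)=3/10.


E[X] = sum(x * P(x))
= -5*1/5 + 3*1/5 + 7*1/5 + 9*1/10 + 10*3/10
= 49/10

49/10


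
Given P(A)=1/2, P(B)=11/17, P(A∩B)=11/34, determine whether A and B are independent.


P(A)*P(B) = 1/2*11/17 = 11/34
P(A∩B) = 11/34, which equals P(A)P(B), so independent

Yes, A and B are independent


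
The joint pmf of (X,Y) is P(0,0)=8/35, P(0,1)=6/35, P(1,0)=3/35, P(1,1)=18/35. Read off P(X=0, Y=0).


Read from table: P(X=0, Y=0) = 8/35

8/35


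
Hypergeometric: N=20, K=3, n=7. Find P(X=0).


P(X=0) = C(3,0)*C(17,7) / C(20,7)
= 1*19448 / 77520
= 19448/77520 = 143/570

143/570


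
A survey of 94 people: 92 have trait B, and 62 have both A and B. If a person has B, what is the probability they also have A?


P(A|B) = P(A∩B)/P(B) = (62/94)/(92/94) = 62/92 = 31/46

31/46


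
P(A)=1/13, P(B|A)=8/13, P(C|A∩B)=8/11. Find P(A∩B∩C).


P(A∩B∩C) = P(A) * P(B|A) * P(C|A∩B)
= 1/13 * 8/13 * 8/11
= 8/169 * 8/11 = 64/1859

64/1859


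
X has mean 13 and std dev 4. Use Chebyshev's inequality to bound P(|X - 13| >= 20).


k = 20/4 = 5
Chebyshev: P(|X-mu| >= k*sigma) <= 1/k^2 = 1/5^2 = 1/25

1/25


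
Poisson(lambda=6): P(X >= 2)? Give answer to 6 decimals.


P(X>=2) = 1 - P(X<=1) = 1 - (e^(-6)*6^0/0! + e^(-6)*6^1/1!)
≈ 1 - (0.0024787522 + 0.0148725131)
= 1 - 0.0173512653 = 0.9826487347
≈ 0.982649

0.982649


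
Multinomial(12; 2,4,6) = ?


12! = 479001600
Denominator: 2!=2 * 4!=24 * 6!=720
Coefficient = 479001600 / 34560 = 13860

13860


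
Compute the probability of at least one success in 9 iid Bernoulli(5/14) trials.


P(at least one) = 1 - P(none)
P(none) = (1 - 5/14)^9 = (9/14)^9 = 387420489/20661046784
P(at least one) = 1 - 387420489/20661046784 = 20273626295/20661046784

20273626295/20661046784


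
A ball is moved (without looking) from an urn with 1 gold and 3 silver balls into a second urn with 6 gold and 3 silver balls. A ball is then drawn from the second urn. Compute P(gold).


P(transfer gold) = 1/4; P(transfer silver) = 3/4
If gold transferred: Urn II has 7 gold of 10, so P(gold|gold moved) = 7/10
If silver transferred: Urn II has 6 gold of 10, so P(gold|silver moved) = 3/5
By total probability: P(gold) = 1/4*7/10 + 3/4*3/5 = 5/8

5/8


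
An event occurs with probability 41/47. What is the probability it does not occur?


P(A') = 1 - P(A) = 1 - 41/47 = 6/47

6/47


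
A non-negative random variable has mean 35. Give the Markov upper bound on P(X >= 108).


Markov: P(X >= a) <= E[X]/a
P(X >= 108) <= 35/108

35/108


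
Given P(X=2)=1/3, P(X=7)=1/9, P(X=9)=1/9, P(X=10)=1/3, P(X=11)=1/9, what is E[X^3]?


E[X^3] = sum(g(x)*P(x))
= 8*1/3 + 343*1/9 + 729*1/9 + 1000*1/3 + 1331*1/9
= 603

603


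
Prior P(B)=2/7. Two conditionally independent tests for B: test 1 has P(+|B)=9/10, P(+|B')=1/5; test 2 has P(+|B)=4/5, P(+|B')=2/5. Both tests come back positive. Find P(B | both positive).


After test 1: P(+) = 9/10*2/7 + 1/5*5/7 = 2/5
P(B|+) = (9/35)/(2/5) = 9/14
After test 2 (use post1 as new prior): P(+) = 4/5*9/14 + 2/5*5/14 = 23/35
P(B|+,+) = (18/35)/(23/35) = 18/23

18/23


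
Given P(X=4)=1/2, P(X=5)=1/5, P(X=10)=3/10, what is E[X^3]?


E[X^3] = sum(g(x)*P(x))
= 64*1/2 + 125*1/5 + 1000*3/10
= 357

357


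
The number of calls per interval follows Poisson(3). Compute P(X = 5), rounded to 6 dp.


P(X=5) = e^(-3) * 3^5 / 5!
≈ 0.04978706837 * 243 / 120
≈ 0.100819

0.100819


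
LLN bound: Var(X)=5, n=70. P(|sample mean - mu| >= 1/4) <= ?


Var(Xbar) = Var(X)/n = 5/70
Chebyshev: P(|Xbar-mu| >= 1/4) <= Var(Xbar)/(1/4)^2 = (1/14)/(1/16) = 8/7
Bound exceeds 1, so trivial bound: 1

1


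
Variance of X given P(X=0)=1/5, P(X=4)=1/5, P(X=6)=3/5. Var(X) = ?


E[X] = 22/5, E[X^2] = 124/5
Var(X) = E[X^2] - (E[X])^2 = 124/5 - (22/5)^2 = 136/25

136/25


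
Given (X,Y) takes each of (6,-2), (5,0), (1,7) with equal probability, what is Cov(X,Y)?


E[X]=4, E[Y]=5/3, E[XY]=-5/3
Cov(X,Y) = E[XY] - E[X]E[Y] = -5/3 - 4*5/3 = -25/3

-25/3


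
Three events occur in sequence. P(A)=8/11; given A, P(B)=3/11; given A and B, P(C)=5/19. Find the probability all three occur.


P(A∩B∩C) = P(A) * P(B|A) * P(C|A∩B)
= 8/11 * 3/11 * 5/19
= 24/121 * 5/19 = 120/2299

120/2299


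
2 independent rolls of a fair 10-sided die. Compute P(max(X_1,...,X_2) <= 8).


P(max <= 8) = P(all X_i <= 8) = (P(X_1 <= 8))^2
= (8/10)^2 = (4/5)^2 = 16/25

16/25


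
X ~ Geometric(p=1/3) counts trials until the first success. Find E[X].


For geometric (trials until first success), E[X] = 1/p = 1/(1/3) = 3

3


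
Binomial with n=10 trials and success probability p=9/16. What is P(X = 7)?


P(X=7) = C(10,7) * p^7 * (1-p)^3
= 120 * 4782969/268435456 * 343/4096
= 24608375505/137438953472

24608375505/137438953472


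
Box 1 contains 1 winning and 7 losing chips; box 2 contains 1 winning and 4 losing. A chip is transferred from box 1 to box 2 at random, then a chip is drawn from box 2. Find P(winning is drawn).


P(transfer winning) = 1/8; P(transfer losing) = 7/8
If winning transferred: Urn II has 2 winning of 6, so P(winning|winning moved) = 1/3
If losing transferred: Urn II has 1 winning of 6, so P(winning|losing moved) = 1/6
By total probability: P(winning) = 1/8*1/3 + 7/8*1/6 = 3/16

3/16


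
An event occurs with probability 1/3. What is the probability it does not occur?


P(A') = 1 - P(A) = 1 - 1/3 = 2/3

2/3


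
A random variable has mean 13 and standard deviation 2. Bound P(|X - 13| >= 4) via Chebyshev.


k = 4/2 = 2
Chebyshev: P(|X-mu| >= k*sigma) <= 1/k^2 = 1/2^2 = 1/4

1/4


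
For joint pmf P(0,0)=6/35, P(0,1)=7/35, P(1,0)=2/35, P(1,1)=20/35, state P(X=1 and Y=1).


Read from table: P(X=1, Y=1) = 20/35 = 4/7

4/7


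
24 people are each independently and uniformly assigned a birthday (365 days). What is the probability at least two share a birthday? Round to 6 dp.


P(all different) = prod((365-i)/365 for i=0..23) = 0.461656
P(at least one match) = 1 - 0.461656 = 0.538344

0.538344


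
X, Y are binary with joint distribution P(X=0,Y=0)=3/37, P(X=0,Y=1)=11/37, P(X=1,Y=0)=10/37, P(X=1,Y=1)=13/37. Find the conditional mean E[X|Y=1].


P(Y=1) = 24/37
E[X|Y=1] = (0*11 + 1*13)/24 = 13/24

13/24


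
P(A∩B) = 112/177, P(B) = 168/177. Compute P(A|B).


P(A|B) = P(A∩B)/P(B) = (112/177)/(168/177) = 112/168 = 2/3

2/3


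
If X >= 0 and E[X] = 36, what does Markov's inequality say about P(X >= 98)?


Markov: P(X >= a) <= E[X]/a
P(X >= 98) <= 36/98 = 18/49

18/49


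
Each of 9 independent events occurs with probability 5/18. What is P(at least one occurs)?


P(at least one) = 1 - P(none)
P(none) = (1 - 5/18)^9 = (13/18)^9 = 10604499373/198359290368
P(at least one) = 1 - 10604499373/198359290368 = 187754790995/198359290368

187754790995/198359290368


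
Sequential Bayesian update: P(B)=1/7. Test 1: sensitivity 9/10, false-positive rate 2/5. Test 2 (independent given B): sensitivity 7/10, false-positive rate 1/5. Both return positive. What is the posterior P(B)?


After test 1: P(+) = 9/10*1/7 + 2/5*6/7 = 33/70
P(B|+) = (9/70)/(33/70) = 3/11
After test 2 (use post1 as new prior): P(+) = 7/10*3/11 + 1/5*8/11 = 37/110
P(B|+,+) = (21/110)/(37/110) = 21/37

21/37


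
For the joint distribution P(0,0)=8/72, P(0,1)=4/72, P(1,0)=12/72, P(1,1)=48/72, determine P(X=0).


P(X=0) = P(0,0)+P(0,1) = 8/72 + 4/72 = 12/72 = 1/6

1/6


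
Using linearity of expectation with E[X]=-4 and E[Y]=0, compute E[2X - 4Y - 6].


E[2X - 4Y - 6] = 2*E[X] - 4*E[Y] - 6
= (2)*(-4) + (-4)*(0) + (-6)
= -8 + 0 - 6 = -14

-14


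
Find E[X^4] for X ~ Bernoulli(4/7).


For Bernoulli: X in {0,1}
E[X^4] = 0^4*(1-4/7) + 1^4*4/7 = 4/7

4/7


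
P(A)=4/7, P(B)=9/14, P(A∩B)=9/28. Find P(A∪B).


P(A∪B) = P(A) + P(B) - P(A∩B)
= 4/7 + 9/14 - 9/28 = 25/28

25/28


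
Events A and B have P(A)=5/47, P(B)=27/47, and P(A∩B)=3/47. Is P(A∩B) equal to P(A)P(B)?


P(A)*P(B) = 5/47*27/47 = 135/2209
P(A∩B) = 3/47 != 135/2209, so not independent

No, A and B are not independent


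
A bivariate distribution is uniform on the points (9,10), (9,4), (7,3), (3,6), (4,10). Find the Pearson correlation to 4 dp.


Cov(X,Y) = -1.2400, Var(X) = 6.2400, Var(Y) = 8.6400
rho = Cov/(sqrt(VarX)*sqrt(VarY)) = -0.1689

-0.1689


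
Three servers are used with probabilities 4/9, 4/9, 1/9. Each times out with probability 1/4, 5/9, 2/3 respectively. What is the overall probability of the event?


P(A) = P(A|B1)P(B1) + P(A|B2)P(B2) + P(A|B3)P(B3)
= 1/4*4/9 + 5/9*4/9 + 2/3*1/9
= 1/9 + 20/81 + 2/27 = 35/81

35/81


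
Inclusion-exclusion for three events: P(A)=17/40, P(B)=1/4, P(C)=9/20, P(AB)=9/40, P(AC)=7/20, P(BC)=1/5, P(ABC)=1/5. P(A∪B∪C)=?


P(A∪B∪C) = P(A)+P(B)+P(C) - P(AB)-P(AC)-P(BC) + P(ABC)
= 17/40+1/4+9/20 - 9/40-7/20-1/5 + 1/5
= 11/20

11/20


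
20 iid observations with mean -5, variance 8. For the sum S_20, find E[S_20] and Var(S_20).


E[S_n] = n*mu = 20*-5 = -100
Var(S_n) = n*sigma^2 = 20*8 = 160

E[S_20]=-100, Var(S_20)=160


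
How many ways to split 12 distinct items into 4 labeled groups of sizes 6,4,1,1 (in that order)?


12! = 479001600
Denominator: 6!=720 * 4!=24 * 1!=1 * 1!=1
Coefficient = 479001600 / 17280 = 27720

27720


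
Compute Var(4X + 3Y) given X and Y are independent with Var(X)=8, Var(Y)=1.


Independence => Cov(X,Y)=0
Var(4X + 3Y) = 4^2*Var(X) + 3^2*Var(Y)
= 16*8 + 9*1 = 137

137


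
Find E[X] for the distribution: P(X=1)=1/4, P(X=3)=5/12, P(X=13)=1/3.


E[X] = sum(x * P(x))
= 1*1/4 + 3*5/12 + 13*1/3
= 35/6

35/6


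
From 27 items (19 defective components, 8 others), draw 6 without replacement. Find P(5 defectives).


P(X=5) = C(19,5)*C(8,1) / C(27,6)
= 11628*8 / 296010
= 93024/296010 = 5168/16445

5168/16445


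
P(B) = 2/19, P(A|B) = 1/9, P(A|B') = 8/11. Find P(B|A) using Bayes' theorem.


P(A) = P(A|B)P(B) + P(A|B')P(B') = 1/9*2/19 + 8/11*17/19 = 1246/1881
P(B|A) = P(A|B)P(B)/P(A) = (2/171)/(1246/1881) = 11/623

11/623


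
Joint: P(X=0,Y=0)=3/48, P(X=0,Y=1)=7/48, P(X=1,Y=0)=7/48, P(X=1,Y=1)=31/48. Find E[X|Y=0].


P(Y=0) = 10/48
E[X|Y=0] = (0*3 + 1*7)/10 = 7/10

7/10


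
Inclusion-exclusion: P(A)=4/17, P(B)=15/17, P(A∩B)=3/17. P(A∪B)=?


P(A∪B) = P(A) + P(B) - P(A∩B)
= 4/17 + 15/17 - 3/17 = 16/17

16/17


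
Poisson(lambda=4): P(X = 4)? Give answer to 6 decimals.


P(X=4) = e^(-4) * 4^4 / 4!
≈ 0.01831563889 * 256 / 24
≈ 0.195367

0.195367


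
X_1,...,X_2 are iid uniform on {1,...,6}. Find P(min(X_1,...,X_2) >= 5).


P(min >= 5) = P(all X_i >= 5) = (P(X_1 >= 5))^2
= (2/6)^2 = (1/3)^2 = 1/9

1/9


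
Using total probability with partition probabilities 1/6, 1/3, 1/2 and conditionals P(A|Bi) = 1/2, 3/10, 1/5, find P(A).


P(A) = P(A|B1)P(B1) + P(A|B2)P(B2) + P(A|B3)P(B3)
= 1/2*1/6 + 3/10*1/3 + 1/5*1/2
= 1/12 + 1/10 + 1/10 = 17/60

17/60


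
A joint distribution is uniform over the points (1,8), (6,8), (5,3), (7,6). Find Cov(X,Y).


E[X]=19/4, E[Y]=25/4, E[XY]=113/4
Cov(X,Y) = E[XY] - E[X]E[Y] = 113/4 - 19/4*25/4 = -23/16

-23/16


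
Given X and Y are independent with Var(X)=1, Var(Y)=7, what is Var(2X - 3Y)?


Independence => Cov(X,Y)=0
Var(2X - 3Y) = 2^2*Var(X) + (-3)^2*Var(Y)
= 4*1 + 9*7 = 67

67


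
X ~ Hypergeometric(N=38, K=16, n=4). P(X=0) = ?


P(X=0) = C(16,0)*C(22,4) / C(38,4)
= 1*7315 / 73815
= 7315/73815 = 11/111

11/111


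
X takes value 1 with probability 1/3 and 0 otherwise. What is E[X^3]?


For Bernoulli: X in {0,1}
E[X^3] = 0^3*(1-1/3) + 1^3*1/3 = 1/3

1/3


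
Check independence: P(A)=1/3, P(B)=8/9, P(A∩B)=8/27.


P(A)*P(B) = 1/3*8/9 = 8/27
P(A∩B) = 8/27, which equals P(A)P(B), so independent

Yes, A and B are independent


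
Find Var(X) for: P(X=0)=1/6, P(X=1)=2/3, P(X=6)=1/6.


E[X] = 5/3, E[X^2] = 20/3
Var(X) = E[X^2] - (E[X])^2 = 20/3 - (5/3)^2 = 35/9

35/9


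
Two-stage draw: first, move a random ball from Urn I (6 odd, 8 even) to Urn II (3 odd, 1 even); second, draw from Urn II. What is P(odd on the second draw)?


P(transfer odd) = 6/14 = 3/7; P(transfer even) = 4/7
If odd transferred: Urn II has 4 odd of 5, so P(odd|odd moved) = 4/5
If even transferred: Urn II has 3 odd of 5, so P(odd|even moved) = 3/5
By total probability: P(odd) = 3/7*4/5 + 4/7*3/5 = 24/35

24/35


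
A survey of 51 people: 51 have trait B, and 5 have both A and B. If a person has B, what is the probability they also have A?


P(A|B) = P(A∩B)/P(B) = (5/51)/(51/51) = 5/51

5/51


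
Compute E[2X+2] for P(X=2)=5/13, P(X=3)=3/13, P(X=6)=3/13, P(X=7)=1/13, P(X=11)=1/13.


E[2X+2] = sum(g(x)*P(x))
= 6*5/13 + 8*3/13 + 14*3/13 + 16*1/13 + 24*1/13
= 136/13

136/13


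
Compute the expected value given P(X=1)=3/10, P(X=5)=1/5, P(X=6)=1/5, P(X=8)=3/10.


E[X] = sum(x * P(x))
= 1*3/10 + 5*1/5 + 6*1/5 + 8*3/10
= 49/10

49/10


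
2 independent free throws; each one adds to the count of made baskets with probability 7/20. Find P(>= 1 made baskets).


P(at least one) = 1 - P(none)
P(none) = (1 - 7/20)^2 = (13/20)^2 = 169/400
P(at least one) = 1 - 169/400 = 231/400

231/400


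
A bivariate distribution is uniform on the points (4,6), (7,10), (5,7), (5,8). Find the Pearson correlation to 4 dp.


Cov(X,Y) = 1.5625, Var(X) = 1.1875, Var(Y) = 2.1875
rho = Cov/(sqrt(VarX)*sqrt(VarY)) = 0.9695

0.9695


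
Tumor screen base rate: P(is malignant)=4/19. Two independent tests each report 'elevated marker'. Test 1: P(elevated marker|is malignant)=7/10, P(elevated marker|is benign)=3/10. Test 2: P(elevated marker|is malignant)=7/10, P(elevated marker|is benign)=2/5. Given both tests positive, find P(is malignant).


After test 1: P(+) = 7/10*4/19 + 3/10*15/19 = 73/190
P(B|+) = (14/95)/(73/190) = 28/73
After test 2 (use post1 as new prior): P(+) = 7/10*28/73 + 2/5*45/73 = 188/365
P(B|+,+) = (98/365)/(188/365) = 49/94

49/94


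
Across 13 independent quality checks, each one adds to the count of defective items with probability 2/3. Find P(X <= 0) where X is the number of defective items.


P(X<=0) = P(X=0)
= 1/1594323
= 1/1594323

1/1594323


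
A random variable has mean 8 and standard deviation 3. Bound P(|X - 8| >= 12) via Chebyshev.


k = 12/3 = 4
Chebyshev: P(|X-mu| >= k*sigma) <= 1/k^2 = 1/4^2 = 1/16

1/16


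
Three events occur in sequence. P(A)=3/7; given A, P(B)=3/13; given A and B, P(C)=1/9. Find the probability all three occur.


P(A∩B∩C) = P(A) * P(B|A) * P(C|A∩B)
= 3/7 * 3/13 * 1/9
= 9/91 * 1/9 = 1/91

1/91


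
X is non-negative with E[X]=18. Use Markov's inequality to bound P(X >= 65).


Markov: P(X >= a) <= E[X]/a
P(X >= 65) <= 18/65

18/65


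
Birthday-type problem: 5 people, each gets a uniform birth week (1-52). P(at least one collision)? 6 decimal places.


P(all different) = prod((52-i)/52 for i=0..4) = 0.820284
P(at least one match) = 1 - 0.820284 = 0.179716

0.179716


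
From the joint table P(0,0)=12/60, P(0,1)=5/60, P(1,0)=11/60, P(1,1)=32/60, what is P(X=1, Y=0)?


Read from table: P(X=1, Y=0) = 11/60

11/60


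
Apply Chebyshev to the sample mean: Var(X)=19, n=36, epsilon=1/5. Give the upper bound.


Var(Xbar) = Var(X)/n = 19/36
Chebyshev: P(|Xbar-mu| >= 1/5) <= Var(Xbar)/(1/5)^2 = (19/36)/(1/25) = 475/36
Bound exceeds 1, so trivial bound: 1

1


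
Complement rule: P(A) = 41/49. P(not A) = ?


P(A') = 1 - P(A) = 1 - 41/49 = 8/49

8/49


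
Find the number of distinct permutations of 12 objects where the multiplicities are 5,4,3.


12! = 479001600
Denominator: 5!=120 * 4!=24 * 3!=6
Coefficient = 479001600 / 17280 = 27720

27720


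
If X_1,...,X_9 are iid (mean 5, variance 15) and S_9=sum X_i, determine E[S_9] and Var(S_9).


E[S_n] = n*mu = 9*5 = 45
Var(S_n) = n*sigma^2 = 9*15 = 135

E[S_9]=45, Var(S_9)=135


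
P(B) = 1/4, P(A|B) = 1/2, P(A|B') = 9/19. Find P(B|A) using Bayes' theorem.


P(A) = P(A|B)P(B) + P(A|B')P(B') = 1/2*1/4 + 9/19*3/4 = 73/152
P(B|A) = P(A|B)P(B)/P(A) = (1/8)/(73/152) = 19/73

19/73


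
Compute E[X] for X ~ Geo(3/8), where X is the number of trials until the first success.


For geometric (trials until first success), E[X] = 1/p = 1/(3/8) = 8/3

8/3


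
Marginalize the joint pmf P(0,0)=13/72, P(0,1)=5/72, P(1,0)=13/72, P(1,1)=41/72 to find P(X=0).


P(X=0) = P(0,0)+P(0,1) = 13/72 + 5/72 = 18/72 = 1/4

1/4


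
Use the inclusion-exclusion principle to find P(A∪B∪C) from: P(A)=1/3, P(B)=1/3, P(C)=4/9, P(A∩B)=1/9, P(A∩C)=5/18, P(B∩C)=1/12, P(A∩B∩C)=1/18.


P(A∪B∪C) = P(A)+P(B)+P(C) - P(AB)-P(AC)-P(BC) + P(ABC)
= 1/3+1/3+4/9 - 1/9-5/18-1/12 + 1/18
= 25/36

25/36


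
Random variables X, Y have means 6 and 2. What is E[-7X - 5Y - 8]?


E[-7X - 5Y - 8] = -7*E[X] - 5*E[Y] - 8
= (-7)*(6) + (-5)*(2) + (-8)
= -42 - 10 - 8 = -60

-60


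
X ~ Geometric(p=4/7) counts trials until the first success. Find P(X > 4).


P(X > 4) = P(first 4 trials all fail) = (1-p)^4 = (3/7)^4 = 81/2401

81/2401


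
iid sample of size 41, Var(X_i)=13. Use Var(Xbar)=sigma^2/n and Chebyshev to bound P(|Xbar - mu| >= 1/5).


Var(Xbar) = Var(X)/n = 13/41
Chebyshev: P(|Xbar-mu| >= 1/5) <= Var(Xbar)/(1/5)^2 = (13/41)/(1/25) = 325/41
Bound exceeds 1, so trivial bound: 1

1


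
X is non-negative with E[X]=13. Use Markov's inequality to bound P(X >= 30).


Markov: P(X >= a) <= E[X]/a
P(X >= 30) <= 13/30

13/30


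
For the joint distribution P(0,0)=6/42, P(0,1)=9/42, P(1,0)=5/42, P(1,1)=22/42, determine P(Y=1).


P(Y=1) = P(0,1)+P(1,1) = 9/42 + 22/42 = 31/42

31/42


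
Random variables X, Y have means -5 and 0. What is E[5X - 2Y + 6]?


E[5X - 2Y + 6] = 5*E[X] - 2*E[Y] + 6
= (5)*(-5) + (-2)*(0) + (6)
= -25 + 0 + 6 = -19

-19


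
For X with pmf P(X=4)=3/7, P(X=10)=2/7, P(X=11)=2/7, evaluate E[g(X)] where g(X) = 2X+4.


E[2X+4] = sum(g(x)*P(x))
= 12*3/7 + 24*2/7 + 26*2/7
= 136/7

136/7


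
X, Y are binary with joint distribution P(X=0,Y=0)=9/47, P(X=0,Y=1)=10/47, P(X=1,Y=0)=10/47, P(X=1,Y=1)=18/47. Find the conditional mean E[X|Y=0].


P(Y=0) = 19/47
E[X|Y=0] = (0*9 + 1*10)/19 = 10/19

10/19


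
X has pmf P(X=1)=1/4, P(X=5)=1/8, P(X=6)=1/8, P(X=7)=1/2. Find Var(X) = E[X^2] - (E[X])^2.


E[X] = 41/8, E[X^2] = 259/8
Var(X) = E[X^2] - (E[X])^2 = 259/8 - (41/8)^2 = 391/64

391/64


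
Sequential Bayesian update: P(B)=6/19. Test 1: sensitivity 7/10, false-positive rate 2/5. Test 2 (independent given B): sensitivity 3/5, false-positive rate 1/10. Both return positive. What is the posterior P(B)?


After test 1: P(+) = 7/10*6/19 + 2/5*13/19 = 47/95
P(B|+) = (21/95)/(47/95) = 21/47
After test 2 (use post1 as new prior): P(+) = 3/5*21/47 + 1/10*26/47 = 76/235
P(B|+,+) = (63/235)/(76/235) = 63/76

63/76


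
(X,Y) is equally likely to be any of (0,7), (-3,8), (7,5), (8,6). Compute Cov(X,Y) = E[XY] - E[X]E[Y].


E[X]=3, E[Y]=13/2, E[XY]=59/4
Cov(X,Y) = E[XY] - E[X]E[Y] = 59/4 - 3*13/2 = -19/4

-19/4


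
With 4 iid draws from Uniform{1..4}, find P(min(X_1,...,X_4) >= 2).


P(min >= 2) = P(all X_i >= 2) = (P(X_1 >= 2))^4
= (3/4)^4 = 81/256

81/256


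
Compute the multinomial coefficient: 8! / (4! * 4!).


8! = 40320
Denominator: 4!=24 * 4!=24
Coefficient = 40320 / 576 = 70

70


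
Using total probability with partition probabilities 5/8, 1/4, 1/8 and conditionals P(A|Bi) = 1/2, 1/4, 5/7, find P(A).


P(A) = P(A|B1)P(B1) + P(A|B2)P(B2) + P(A|B3)P(B3)
= 1/2*5/8 + 1/4*1/4 + 5/7*1/8
= 5/16 + 1/16 + 5/56 = 13/28

13/28


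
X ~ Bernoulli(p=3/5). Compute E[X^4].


For Bernoulli: X in {0,1}
E[X^4] = 0^4*(1-3/5) + 1^4*3/5 = 3/5

3/5


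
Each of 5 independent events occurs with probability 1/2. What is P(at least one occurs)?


P(at least one) = 1 - P(none)
P(none) = (1 - 1/2)^5 = (1/2)^5 = 1/32
P(at least one) = 1 - 1/32 = 31/32

31/32


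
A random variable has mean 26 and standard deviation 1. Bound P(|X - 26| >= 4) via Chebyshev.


k = 4/1 = 4
Chebyshev: P(|X-mu| >= k*sigma) <= 1/k^2 = 1/4^2 = 1/16

1/16


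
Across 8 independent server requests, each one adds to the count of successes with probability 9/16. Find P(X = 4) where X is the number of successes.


P(X=4) = C(8,4) * p^4 * (1-p)^4
= 70 * 6561/65536 * 2401/65536
= 551353635/2147483648

551353635/2147483648


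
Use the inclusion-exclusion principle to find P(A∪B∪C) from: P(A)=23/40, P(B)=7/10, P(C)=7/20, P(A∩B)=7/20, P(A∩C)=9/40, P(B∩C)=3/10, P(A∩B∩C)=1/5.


P(A∪B∪C) = P(A)+P(B)+P(C) - P(AB)-P(AC)-P(BC) + P(ABC)
= 23/40+7/10+7/20 - 7/20-9/40-3/10 + 1/5
= 19/20

19/20


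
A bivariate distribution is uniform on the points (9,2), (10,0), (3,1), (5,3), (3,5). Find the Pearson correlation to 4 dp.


Cov(X,Y) = -3.0000, Var(X) = 8.8000, Var(Y) = 2.9600
rho = Cov/(sqrt(VarX)*sqrt(VarY)) = -0.5878

-0.5878


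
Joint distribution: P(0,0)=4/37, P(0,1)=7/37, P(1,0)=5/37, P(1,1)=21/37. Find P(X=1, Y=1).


Read from table: P(X=1, Y=1) = 21/37

21/37


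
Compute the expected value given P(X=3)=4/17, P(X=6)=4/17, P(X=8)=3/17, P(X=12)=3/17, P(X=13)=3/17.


E[X] = sum(x * P(x))
= 3*4/17 + 6*4/17 + 8*3/17 + 12*3/17 + 13*3/17
= 135/17

135/17


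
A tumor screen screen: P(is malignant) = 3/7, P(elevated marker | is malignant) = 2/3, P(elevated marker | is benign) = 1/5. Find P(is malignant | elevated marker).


P(A) = P(A|B)P(B) + P(A|B')P(B') = 2/3*3/7 + 1/5*4/7 = 2/5
P(B|A) = P(A|B)P(B)/P(A) = (2/7)/(2/5) = 5/7

5/7


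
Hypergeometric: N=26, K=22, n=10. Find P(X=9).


P(X=9) = C(22,9)*C(4,1) / C(26,10)
= 497420*4 / 5311735
= 1989680/5311735 = 112/299

112/299


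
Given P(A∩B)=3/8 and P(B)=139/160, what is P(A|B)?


P(A|B) = P(A∩B)/P(B) = (60/160)/(139/160) = 60/139

60/139


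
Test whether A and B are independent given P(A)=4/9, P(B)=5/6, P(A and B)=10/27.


P(A)*P(B) = 4/9*5/6 = 10/27
P(A∩B) = 10/27, which equals P(A)P(B), so independent

Yes, A and B are independent


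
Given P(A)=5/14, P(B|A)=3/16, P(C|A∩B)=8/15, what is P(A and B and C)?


P(A∩B∩C) = P(A) * P(B|A) * P(C|A∩B)
= 5/14 * 3/16 * 8/15
= 15/224 * 8/15 = 1/28

1/28


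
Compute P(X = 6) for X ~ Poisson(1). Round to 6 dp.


P(X=6) = e^(-1) * 1^6 / 6!
≈ 0.3678794412 * 1 / 720
≈ 0.000511

0.000511


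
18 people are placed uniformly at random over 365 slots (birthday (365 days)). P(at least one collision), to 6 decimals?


P(all different) = prod((365-i)/365 for i=0..17) = 0.653089
P(at least one match) = 1 - 0.653089 = 0.346911

0.346911
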